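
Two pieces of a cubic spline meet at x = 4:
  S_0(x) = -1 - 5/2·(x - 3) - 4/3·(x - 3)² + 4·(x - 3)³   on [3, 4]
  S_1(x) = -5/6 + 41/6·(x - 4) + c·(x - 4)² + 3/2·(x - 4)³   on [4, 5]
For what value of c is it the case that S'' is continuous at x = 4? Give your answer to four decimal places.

S_0''(x) = -8/3 + 24·(x - 3), so S_0''(4) = 64/3. On the right, S_1''(4) = 2c, so c = 32/3.

10.6667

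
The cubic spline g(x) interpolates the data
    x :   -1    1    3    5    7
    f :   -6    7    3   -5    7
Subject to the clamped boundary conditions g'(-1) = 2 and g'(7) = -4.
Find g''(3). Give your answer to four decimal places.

-2.8125

Put M_i = g'' at the i-th knot. Here h = (2, 2, 2, 2) and Δ = (13/2, -2, -4, 6), so the interior equations h_(i-1)·M_(i-1) + 2(h_(i-1)+h_i)·M_i + h_i·M_(i+1) = 6(Δ_i − Δ_(i-1)) read
  2·M_0 + 8·M_1 + 2·M_2 = 6(Δ_1 - Δ_0) = -51
  2·M_1 + 8·M_2 + 2·M_3 = 6(Δ_2 - Δ_1) = -12
  2·M_2 + 8·M_3 + 2·M_4 = 6(Δ_3 - Δ_2) = 60
Clamped end conditions give two more equations: 2h_0·M_0 + h_0·M_1 = 6(Δ_0 - g'(-1)) = 27 and h_3·M_3 + 2h_3·M_4 = 6(g'(7) - Δ_3) = -60.
Hence M_0 = 1227/112, M_1 = -471/56, M_2 = -45/16, M_3 = 765/56, M_4 = -2445/112.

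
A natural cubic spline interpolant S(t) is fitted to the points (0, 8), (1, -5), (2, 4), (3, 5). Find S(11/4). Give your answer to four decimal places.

Write σ_i for S''(x_i). With h_i = 1, 1, 1 and divided differences Δ_i = -13, 9, 1, the continuity of S' gives the tridiagonal system
  1·σ_0 + 4·σ_1 + 1·σ_2 = 6(Δ_1 - Δ_0) = 132
  1·σ_1 + 4·σ_2 + 1·σ_3 = 6(Δ_2 - Δ_1) = -48
Natural end conditions: σ_0 = σ_3 = 0.
Forward elimination and back-substitution give σ_0 = 0, σ_1 = 192/5, σ_2 = -108/5, σ_3 = 0.
On [2, 3], S(t) = 4 + 41/5·(t - 2) - 54/5·(t - 2)² + 18/5·(t - 2)³.
With (t - 2) = 3/4: S(11/4) = 179/32.

5.5938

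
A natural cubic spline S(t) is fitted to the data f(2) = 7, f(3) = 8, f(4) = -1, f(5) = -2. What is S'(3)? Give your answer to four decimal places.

-5.4000

Let M_i = S''(x_i). Step sizes h_i = 1, 1, 1; slopes of the chords Δ_i = (y_(i+1) - y_i)/h_i = 1, -9, -1.
  1·M_0 + 4·M_1 + 1·M_2 = 6(Δ_1 - Δ_0) = -60
  1·M_1 + 4·M_2 + 1·M_3 = 6(Δ_2 - Δ_1) = 48
Natural end conditions: M_0 = M_3 = 0.
Solving the tridiagonal system: M_0 = 0, M_1 = -96/5, M_2 = 84/5, M_3 = 0.
On [3, 4], S'(t) = b_1 + 2c_1·(t - 3) + 3d_1·(t - 3)² with b_1 = Δ_1 - h_1(2M_1 + M_2)/6 = -27/5, c_1 = M_1/2 = -48/5, d_1 = (M_2 - M_1)/(6h_1) = 6. So S'(3) = -27/5.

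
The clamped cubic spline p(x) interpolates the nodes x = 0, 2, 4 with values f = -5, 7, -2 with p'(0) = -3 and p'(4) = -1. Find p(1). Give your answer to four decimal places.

-0.2813

Write M_i for p''(x_i). With h_i = 2, 2 and divided differences Δ_i = 6, -9/2, the continuity of p' gives the tridiagonal system
  2·M_0 + 8·M_1 + 2·M_2 = 6(Δ_1 - Δ_0) = -63
Clamped end conditions give two more equations: 2h_0·M_0 + h_0·M_1 = 6(Δ_0 - p'(0)) = 54 and h_1·M_1 + 2h_1·M_2 = 6(p'(4) - Δ_1) = 21.
Forward elimination and back-substitution give M_0 = 175/8, M_1 = -67/4, M_2 = 109/8.
On [0, 2], p(x) = -5 - 3·x + 175/16·x² - 103/32·x³.
With x = 1: p(1) = -9/32.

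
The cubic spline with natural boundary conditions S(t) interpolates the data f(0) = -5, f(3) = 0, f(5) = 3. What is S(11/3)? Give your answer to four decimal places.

1.0247

Write m_i for S''(x_i). With h_i = 3, 2 and divided differences Δ_i = 5/3, 3/2, the continuity of S' gives the tridiagonal system
  3·m_0 + 10·m_1 + 2·m_2 = 6(Δ_1 - Δ_0) = -1
Natural end conditions: m_0 = m_2 = 0.
Solving: m_0 = 0, m_1 = -1/10, m_2 = 0.
On [3, 5], S(t) = 0 + 47/30·(t - 3) - 1/20·(t - 3)² + 1/120·(t - 3)³.
With (t - 3) = 2/3: S(11/3) = 83/81.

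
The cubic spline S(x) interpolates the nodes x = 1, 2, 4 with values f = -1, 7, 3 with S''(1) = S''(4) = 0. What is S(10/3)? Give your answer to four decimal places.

Let M_i = S''(x_i). Step sizes h_i = 1, 2; slopes of the chords Δ_i = (y_(i+1) - y_i)/h_i = 8, -2.
  1·M_0 + 6·M_1 + 2·M_2 = 6(Δ_1 - Δ_0) = -60
Natural end conditions: M_0 = M_2 = 0.
Forward elimination and back-substitution give M_0 = 0, M_1 = -10, M_2 = 0.
On [2, 4], S(x) = 7 + 14/3·(x - 2) - 5·(x - 2)² + 5/6·(x - 2)³.
With (x - 2) = 4/3: S(10/3) = 511/81.

6.3086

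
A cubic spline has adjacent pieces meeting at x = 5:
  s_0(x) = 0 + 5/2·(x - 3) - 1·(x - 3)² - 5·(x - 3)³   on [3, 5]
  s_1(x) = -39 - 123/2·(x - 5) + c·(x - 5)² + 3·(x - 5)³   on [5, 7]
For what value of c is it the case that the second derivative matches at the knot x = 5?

s_0''(x) = -2 - 30·(x - 3), so s_0''(5) = -62. On the right, s_1''(5) = 2c, so c = -31.

-31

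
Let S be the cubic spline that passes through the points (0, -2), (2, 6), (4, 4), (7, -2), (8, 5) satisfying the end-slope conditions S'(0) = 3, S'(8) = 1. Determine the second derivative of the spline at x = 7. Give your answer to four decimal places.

Let σ_i = S''(x_i). Step sizes h_i = 2, 2, 3, 1; slopes of the chords Δ_i = (y_(i+1) - y_i)/h_i = 4, -1, -2, 7.
  2·σ_0 + 8·σ_1 + 2·σ_2 = 6(Δ_1 - Δ_0) = -30
  2·σ_1 + 10·σ_2 + 3·σ_3 = 6(Δ_2 - Δ_1) = -6
  3·σ_2 + 8·σ_3 + 1·σ_4 = 6(Δ_3 - Δ_2) = 54
Clamped end conditions give two more equations: 2h_0·σ_0 + h_0·σ_1 = 6(Δ_0 - S'(0)) = 6 and h_3·σ_3 + 2h_3·σ_4 = 6(S'(8) - Δ_3) = -36.
Forward elimination and back-substitution give σ_0 = 41/12, σ_1 = -23/6, σ_2 = -37/12, σ_3 = 65/6, σ_4 = -281/12.

10.8333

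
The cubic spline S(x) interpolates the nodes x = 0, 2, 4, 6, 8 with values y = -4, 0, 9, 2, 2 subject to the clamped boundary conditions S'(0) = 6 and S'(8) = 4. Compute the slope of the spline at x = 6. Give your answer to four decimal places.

Let M_i = S''(x_i). Step sizes h_i = 2, 2, 2, 2; slopes of the chords Δ_i = (y_(i+1) - y_i)/h_i = 2, 9/2, -7/2, 0.
  2·M_0 + 8·M_1 + 2·M_2 = 6(Δ_1 - Δ_0) = 15
  2·M_1 + 8·M_2 + 2·M_3 = 6(Δ_2 - Δ_1) = -48
  2·M_2 + 8·M_3 + 2·M_4 = 6(Δ_3 - Δ_2) = 21
Clamped end conditions give two more equations: 2h_0·M_0 + h_0·M_1 = 6(Δ_0 - S'(0)) = -24 and h_3·M_3 + 2h_3·M_4 = 6(S'(8) - Δ_3) = 24.
Hence M_0 = -64/7, M_1 = 44/7, M_2 = -17/2, M_3 = 26/7, M_4 = 29/7.
On [6, 8], S'(x) = b_3 + 2c_3·(x - 6) + 3d_3·(x - 6)² with b_3 = Δ_3 - h_3(2M_3 + M_4)/6 = -27/7, c_3 = M_3/2 = 13/7, d_3 = (M_4 - M_3)/(6h_3) = 1/28. So S'(6) = -27/7.

-3.8571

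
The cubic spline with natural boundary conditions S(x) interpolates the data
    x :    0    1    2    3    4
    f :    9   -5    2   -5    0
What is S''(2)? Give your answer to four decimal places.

Write σ_i for S''(x_i). With h_i = 1, 1, 1, 1 and divided differences Δ_i = -14, 7, -7, 5, the continuity of S' gives the tridiagonal system
  1·σ_0 + 4·σ_1 + 1·σ_2 = 6(Δ_1 - Δ_0) = 126
  1·σ_1 + 4·σ_2 + 1·σ_3 = 6(Δ_2 - Δ_1) = -84
  1·σ_2 + 4·σ_3 + 1·σ_4 = 6(Δ_3 - Δ_2) = 72
Natural end conditions: σ_0 = σ_4 = 0.
Solving: σ_0 = 0, σ_1 = 1149/28, σ_2 = -267/7, σ_3 = 771/28, σ_4 = 0.

-38.1429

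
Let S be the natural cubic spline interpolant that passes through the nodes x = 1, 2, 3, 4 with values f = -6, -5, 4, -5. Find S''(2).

20

Write M_i for S''(x_i). With h_i = 1, 1, 1 and divided differences Δ_i = 1, 9, -9, the continuity of S' gives the tridiagonal system
  1·M_0 + 4·M_1 + 1·M_2 = 6(Δ_1 - Δ_0) = 48
  1·M_1 + 4·M_2 + 1·M_3 = 6(Δ_2 - Δ_1) = -108
Natural end conditions: M_0 = M_3 = 0.
Solving the tridiagonal system: M_0 = 0, M_1 = 20, M_2 = -32, M_3 = 0.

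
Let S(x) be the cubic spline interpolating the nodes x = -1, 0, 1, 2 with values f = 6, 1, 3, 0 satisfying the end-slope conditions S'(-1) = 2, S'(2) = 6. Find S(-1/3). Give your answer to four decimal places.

2.7901

Put σ_i = S'' at the i-th knot. Here h = (1, 1, 1) and Δ = (-5, 2, -3), so the interior equations h_(i-1)·σ_(i-1) + 2(h_(i-1)+h_i)·σ_i + h_i·σ_(i+1) = 6(Δ_i − Δ_(i-1)) read
  1·σ_0 + 4·σ_1 + 1·σ_2 = 6(Δ_1 - Δ_0) = 42
  1·σ_1 + 4·σ_2 + 1·σ_3 = 6(Δ_2 - Δ_1) = -30
Clamped end conditions give two more equations: 2h_0·σ_0 + h_0·σ_1 = 6(Δ_0 - S'(-1)) = -42 and h_2·σ_2 + 2h_2·σ_3 = 6(S'(2) - Δ_2) = 54.
Solving: σ_0 = -100/3, σ_1 = 74/3, σ_2 = -70/3, σ_3 = 116/3.
On [-1, 0], S(x) = 6 + 2·(x + 1) - 50/3·(x + 1)² + 29/3·(x + 1)³.
With (x + 1) = 2/3: S(-1/3) = 226/81.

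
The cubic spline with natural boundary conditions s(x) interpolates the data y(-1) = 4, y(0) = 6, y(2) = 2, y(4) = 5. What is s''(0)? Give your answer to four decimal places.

-5.3182

Write m_i for s''(x_i). With h_i = 1, 2, 2 and divided differences Δ_i = 2, -2, 3/2, the continuity of s' gives the tridiagonal system
  1·m_0 + 6·m_1 + 2·m_2 = 6(Δ_1 - Δ_0) = -24
  2·m_1 + 8·m_2 + 2·m_3 = 6(Δ_2 - Δ_1) = 21
Natural end conditions: m_0 = m_3 = 0.
Solving: m_0 = 0, m_1 = -117/22, m_2 = 87/22, m_3 = 0.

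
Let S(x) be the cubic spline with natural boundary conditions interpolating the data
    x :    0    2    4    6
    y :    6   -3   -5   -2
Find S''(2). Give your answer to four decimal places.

With M_i denoting the second derivative at x_i, h_i = 2, 2, 2, and Δ_i = (y_(i+1) − y_i)/h_i = -9/2, -1, 3/2:
  2·M_0 + 8·M_1 + 2·M_2 = 6(Δ_1 - Δ_0) = 21
  2·M_1 + 8·M_2 + 2·M_3 = 6(Δ_2 - Δ_1) = 15
Natural end conditions: M_0 = M_3 = 0.
Hence M_0 = 0, M_1 = 23/10, M_2 = 13/10, M_3 = 0.

2.3000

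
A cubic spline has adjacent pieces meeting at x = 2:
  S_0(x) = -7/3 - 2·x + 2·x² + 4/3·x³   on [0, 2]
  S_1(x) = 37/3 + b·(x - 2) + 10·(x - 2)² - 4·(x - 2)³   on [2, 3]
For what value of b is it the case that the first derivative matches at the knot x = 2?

S_0'(x) = -2 + 4·x + 4·x², so S_0'(2) = 22. On the right, S_1'(2) = b, so b = 22.

22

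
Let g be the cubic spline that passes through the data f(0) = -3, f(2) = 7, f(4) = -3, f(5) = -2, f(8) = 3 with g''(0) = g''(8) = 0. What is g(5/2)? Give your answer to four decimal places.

Put M_i = g'' at the i-th knot. Here h = (2, 2, 1, 3) and Δ = (5, -5, 1, 5/3), so the interior equations h_(i-1)·M_(i-1) + 2(h_(i-1)+h_i)·M_i + h_i·M_(i+1) = 6(Δ_i − Δ_(i-1)) read
  2·M_0 + 8·M_1 + 2·M_2 = 6(Δ_1 - Δ_0) = -60
  2·M_1 + 6·M_2 + 1·M_3 = 6(Δ_2 - Δ_1) = 36
  1·M_2 + 8·M_3 + 3·M_4 = 6(Δ_3 - Δ_2) = 4
Natural end conditions: M_0 = M_4 = 0.
Solving the tridiagonal system: M_0 = 0, M_1 = -847/86, M_2 = 404/43, M_3 = -29/43, M_4 = 0.
On [2, 4], g(x) = 7 - 202/129·(x - 2) - 847/172·(x - 2)² + 1655/1032·(x - 2)³.
With (x - 2) = 1/2: g(5/2) = 14273/2752.

5.1864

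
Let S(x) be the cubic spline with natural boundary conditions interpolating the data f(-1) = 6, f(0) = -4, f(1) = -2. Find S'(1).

Write M_i for S''(x_i). With h_i = 1, 1 and divided differences Δ_i = -10, 2, the continuity of S' gives the tridiagonal system
  1·M_0 + 4·M_1 + 1·M_2 = 6(Δ_1 - Δ_0) = 72
Natural end conditions: M_0 = M_2 = 0.
Solving the tridiagonal system: M_0 = 0, M_1 = 18, M_2 = 0.
On [0, 1], S'(x) = b_1 + 2c_1·x + 3d_1·x² with b_1 = Δ_1 - h_1(2M_1 + M_2)/6 = -4, c_1 = M_1/2 = 9, d_1 = (M_2 - M_1)/(6h_1) = -3. So S'(1) = 5.

5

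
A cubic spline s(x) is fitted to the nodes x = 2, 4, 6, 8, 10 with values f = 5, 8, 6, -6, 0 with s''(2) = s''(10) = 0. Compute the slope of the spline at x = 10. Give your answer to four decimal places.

5.7232

Write M_i for s''(x_i). With h_i = 2, 2, 2, 2 and divided differences Δ_i = 3/2, -1, -6, 3, the continuity of s' gives the tridiagonal system
  2·M_0 + 8·M_1 + 2·M_2 = 6(Δ_1 - Δ_0) = -15
  2·M_1 + 8·M_2 + 2·M_3 = 6(Δ_2 - Δ_1) = -30
  2·M_2 + 8·M_3 + 2·M_4 = 6(Δ_3 - Δ_2) = 54
Natural end conditions: M_0 = M_4 = 0.
Hence M_0 = 0, M_1 = -51/112, M_2 = -159/28, M_3 = 915/112, M_4 = 0.
On [8, 10], s'(x) = b_3 + 2c_3·(x - 8) + 3d_3·(x - 8)² with b_3 = Δ_3 - h_3(2M_3 + M_4)/6 = -137/56, c_3 = M_3/2 = 915/224, d_3 = (M_4 - M_3)/(6h_3) = -305/448. So s'(10) = 641/112.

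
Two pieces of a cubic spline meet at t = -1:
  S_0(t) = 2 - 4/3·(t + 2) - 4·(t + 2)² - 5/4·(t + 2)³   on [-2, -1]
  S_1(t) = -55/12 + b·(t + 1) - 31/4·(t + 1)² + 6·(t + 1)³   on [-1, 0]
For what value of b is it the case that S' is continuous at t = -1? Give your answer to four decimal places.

S_0'(t) = -4/3 - 8·(t + 2) - 15/4·(t + 2)², so S_0'(-1) = -157/12. On the right, S_1'(-1) = b, so b = -157/12.

-13.0833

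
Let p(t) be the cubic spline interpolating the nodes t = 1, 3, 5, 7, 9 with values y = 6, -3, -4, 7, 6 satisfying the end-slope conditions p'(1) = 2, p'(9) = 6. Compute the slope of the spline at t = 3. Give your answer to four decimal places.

-5.4643

With M_i denoting the second derivative at x_i, h_i = 2, 2, 2, 2, and Δ_i = (y_(i+1) − y_i)/h_i = -9/2, -1/2, 11/2, -1/2:
  2·M_0 + 8·M_1 + 2·M_2 = 6(Δ_1 - Δ_0) = 24
  2·M_1 + 8·M_2 + 2·M_3 = 6(Δ_2 - Δ_1) = 36
  2·M_2 + 8·M_3 + 2·M_4 = 6(Δ_3 - Δ_2) = -36
Clamped end conditions give two more equations: 2h_0·M_0 + h_0·M_1 = 6(Δ_0 - p'(1)) = -39 and h_3·M_3 + 2h_3·M_4 = 6(p'(9) - Δ_3) = 39.
Solving: M_0 = -337/28, M_1 = 32/7, M_2 = 23/4, M_3 = -67/7, M_4 = 407/28.
On [3, 5], p'(t) = b_1 + 2c_1·(t - 3) + 3d_1·(t - 3)² with b_1 = Δ_1 - h_1(2M_1 + M_2)/6 = -153/28, c_1 = M_1/2 = 16/7, d_1 = (M_2 - M_1)/(6h_1) = 11/112. So p'(3) = -153/28.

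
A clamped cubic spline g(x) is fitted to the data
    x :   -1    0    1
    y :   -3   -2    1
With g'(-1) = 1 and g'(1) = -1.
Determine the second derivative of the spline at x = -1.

-4

With m_i denoting the second derivative at x_i, h_i = 1, 1, and Δ_i = (y_(i+1) − y_i)/h_i = 1, 3:
  1·m_0 + 4·m_1 + 1·m_2 = 6(Δ_1 - Δ_0) = 12
Clamped end conditions give two more equations: 2h_0·m_0 + h_0·m_1 = 6(Δ_0 - g'(-1)) = 0 and h_1·m_1 + 2h_1·m_2 = 6(g'(1) - Δ_1) = -24.
Hence m_0 = -4, m_1 = 8, m_2 = -16.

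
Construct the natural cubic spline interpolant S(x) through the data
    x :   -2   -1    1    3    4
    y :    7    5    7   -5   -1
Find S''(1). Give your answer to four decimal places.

-10.2000

Put σ_i = S'' at the i-th knot. Here h = (1, 2, 2, 1) and Δ = (-2, 1, -6, 4), so the interior equations h_(i-1)·σ_(i-1) + 2(h_(i-1)+h_i)·σ_i + h_i·σ_(i+1) = 6(Δ_i − Δ_(i-1)) read
  1·σ_0 + 6·σ_1 + 2·σ_2 = 6(Δ_1 - Δ_0) = 18
  2·σ_1 + 8·σ_2 + 2·σ_3 = 6(Δ_2 - Δ_1) = -42
  2·σ_2 + 6·σ_3 + 1·σ_4 = 6(Δ_3 - Δ_2) = 60
Natural end conditions: σ_0 = σ_4 = 0.
Solving: σ_0 = 0, σ_1 = 32/5, σ_2 = -51/5, σ_3 = 67/5, σ_4 = 0.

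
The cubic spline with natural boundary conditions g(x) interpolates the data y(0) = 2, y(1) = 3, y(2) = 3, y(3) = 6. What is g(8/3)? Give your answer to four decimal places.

4.7432

With m_i denoting the second derivative at x_i, h_i = 1, 1, 1, and Δ_i = (y_(i+1) − y_i)/h_i = 1, 0, 3:
  1·m_0 + 4·m_1 + 1·m_2 = 6(Δ_1 - Δ_0) = -6
  1·m_1 + 4·m_2 + 1·m_3 = 6(Δ_2 - Δ_1) = 18
Natural end conditions: m_0 = m_3 = 0.
Forward elimination and back-substitution give m_0 = 0, m_1 = -14/5, m_2 = 26/5, m_3 = 0.
On [2, 3], g(x) = 3 + 19/15·(x - 2) + 13/5·(x - 2)² - 13/15·(x - 2)³.
With (x - 2) = 2/3: g(8/3) = 1921/405.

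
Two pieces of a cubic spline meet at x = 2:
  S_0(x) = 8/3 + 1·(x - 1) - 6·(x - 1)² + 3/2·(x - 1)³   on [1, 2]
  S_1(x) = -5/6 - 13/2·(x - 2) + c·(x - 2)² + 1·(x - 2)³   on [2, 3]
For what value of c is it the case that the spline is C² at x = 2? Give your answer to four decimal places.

-1.5000

S_0''(x) = -12 + 9·(x - 1), so S_0''(2) = -3. On the right, S_1''(2) = 2c, so c = -3/2.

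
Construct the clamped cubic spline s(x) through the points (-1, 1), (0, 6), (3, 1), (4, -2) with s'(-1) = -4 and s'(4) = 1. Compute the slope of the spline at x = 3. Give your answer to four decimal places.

Put M_i = s'' at the i-th knot. Here h = (1, 3, 1) and Δ = (5, -5/3, -3), so the interior equations h_(i-1)·M_(i-1) + 2(h_(i-1)+h_i)·M_i + h_i·M_(i+1) = 6(Δ_i − Δ_(i-1)) read
  1·M_0 + 8·M_1 + 3·M_2 = 6(Δ_1 - Δ_0) = -40
  3·M_1 + 8·M_2 + 1·M_3 = 6(Δ_2 - Δ_1) = -8
Clamped end conditions give two more equations: 2h_0·M_0 + h_0·M_1 = 6(Δ_0 - s'(-1)) = 54 and h_2·M_2 + 2h_2·M_3 = 6(s'(4) - Δ_2) = 24.
Solving the tridiagonal system: M_0 = 1996/63, M_1 = -590/63, M_2 = 68/63, M_3 = 722/63.
On [3, 4], s'(x) = b_2 + 2c_2·(x - 3) + 3d_2·(x - 3)² with b_2 = Δ_2 - h_2(2M_2 + M_3)/6 = -332/63, c_2 = M_2/2 = 34/63, d_2 = (M_3 - M_2)/(6h_2) = 109/63. So s'(3) = -332/63.

-5.2698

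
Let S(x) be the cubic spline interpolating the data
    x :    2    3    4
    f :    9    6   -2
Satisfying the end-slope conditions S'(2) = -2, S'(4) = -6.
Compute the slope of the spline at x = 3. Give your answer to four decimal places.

-6.2500

Put σ_i = S'' at the i-th knot. Here h = (1, 1) and Δ = (-3, -8), so the interior equations h_(i-1)·σ_(i-1) + 2(h_(i-1)+h_i)·σ_i + h_i·σ_(i+1) = 6(Δ_i − Δ_(i-1)) read
  1·σ_0 + 4·σ_1 + 1·σ_2 = 6(Δ_1 - Δ_0) = -30
Clamped end conditions give two more equations: 2h_0·σ_0 + h_0·σ_1 = 6(Δ_0 - S'(2)) = -6 and h_1·σ_1 + 2h_1·σ_2 = 6(S'(4) - Δ_1) = 12.
Solving the tridiagonal system: σ_0 = 5/2, σ_1 = -11, σ_2 = 23/2.
On [3, 4], S'(x) = b_1 + 2c_1·(x - 3) + 3d_1·(x - 3)² with b_1 = Δ_1 - h_1(2σ_1 + σ_2)/6 = -25/4, c_1 = σ_1/2 = -11/2, d_1 = (σ_2 - σ_1)/(6h_1) = 15/4. So S'(3) = -25/4.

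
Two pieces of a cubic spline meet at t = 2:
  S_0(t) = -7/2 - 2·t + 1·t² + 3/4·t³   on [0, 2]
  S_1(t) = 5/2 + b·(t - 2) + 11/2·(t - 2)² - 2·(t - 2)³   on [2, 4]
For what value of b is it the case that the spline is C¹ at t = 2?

S_0'(t) = -2 + 2·t + 9/4·t², so S_0'(2) = 11. On the right, S_1'(2) = b, so b = 11.

11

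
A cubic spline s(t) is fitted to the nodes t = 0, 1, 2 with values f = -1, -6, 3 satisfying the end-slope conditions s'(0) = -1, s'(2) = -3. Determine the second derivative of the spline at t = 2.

With σ_i denoting the second derivative at x_i, h_i = 1, 1, and Δ_i = (y_(i+1) − y_i)/h_i = -5, 9:
  1·σ_0 + 4·σ_1 + 1·σ_2 = 6(Δ_1 - Δ_0) = 84
Clamped end conditions give two more equations: 2h_0·σ_0 + h_0·σ_1 = 6(Δ_0 - s'(0)) = -24 and h_1·σ_1 + 2h_1·σ_2 = 6(s'(2) - Δ_1) = -72.
Forward elimination and back-substitution give σ_0 = -34, σ_1 = 44, σ_2 = -58.

-58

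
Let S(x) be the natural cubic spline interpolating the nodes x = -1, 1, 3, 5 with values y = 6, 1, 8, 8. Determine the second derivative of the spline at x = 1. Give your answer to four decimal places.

5.5000

Let σ_i = S''(x_i). Step sizes h_i = 2, 2, 2; slopes of the chords Δ_i = (y_(i+1) - y_i)/h_i = -5/2, 7/2, 0.
  2·σ_0 + 8·σ_1 + 2·σ_2 = 6(Δ_1 - Δ_0) = 36
  2·σ_1 + 8·σ_2 + 2·σ_3 = 6(Δ_2 - Δ_1) = -21
Natural end conditions: σ_0 = σ_3 = 0.
Solving: σ_0 = 0, σ_1 = 11/2, σ_2 = -4, σ_3 = 0.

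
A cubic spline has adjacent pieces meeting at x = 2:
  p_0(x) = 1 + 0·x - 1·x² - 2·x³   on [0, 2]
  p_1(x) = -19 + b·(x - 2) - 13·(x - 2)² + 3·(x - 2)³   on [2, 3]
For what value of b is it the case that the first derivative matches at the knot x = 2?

p_0'(x) = 0 - 2·x - 6·x², so p_0'(2) = -28. On the right, p_1'(2) = b, so b = -28.

-28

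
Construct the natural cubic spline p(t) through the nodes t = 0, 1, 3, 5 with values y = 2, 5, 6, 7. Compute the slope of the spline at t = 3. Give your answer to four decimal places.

0.0455

Put M_i = p'' at the i-th knot. Here h = (1, 2, 2) and Δ = (3, 1/2, 1/2), so the interior equations h_(i-1)·M_(i-1) + 2(h_(i-1)+h_i)·M_i + h_i·M_(i+1) = 6(Δ_i − Δ_(i-1)) read
  1·M_0 + 6·M_1 + 2·M_2 = 6(Δ_1 - Δ_0) = -15
  2·M_1 + 8·M_2 + 2·M_3 = 6(Δ_2 - Δ_1) = 0
Natural end conditions: M_0 = M_3 = 0.
Hence M_0 = 0, M_1 = -30/11, M_2 = 15/22, M_3 = 0.
On [3, 5], p'(t) = b_2 + 2c_2·(t - 3) + 3d_2·(t - 3)² with b_2 = Δ_2 - h_2(2M_2 + M_3)/6 = 1/22, c_2 = M_2/2 = 15/44, d_2 = (M_3 - M_2)/(6h_2) = -5/88. So p'(3) = 1/22.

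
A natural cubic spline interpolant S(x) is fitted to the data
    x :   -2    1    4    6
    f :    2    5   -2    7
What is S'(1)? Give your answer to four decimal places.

Put M_i = S'' at the i-th knot. Here h = (3, 3, 2) and Δ = (1, -7/3, 9/2), so the interior equations h_(i-1)·M_(i-1) + 2(h_(i-1)+h_i)·M_i + h_i·M_(i+1) = 6(Δ_i − Δ_(i-1)) read
  3·M_0 + 12·M_1 + 3·M_2 = 6(Δ_1 - Δ_0) = -20
  3·M_1 + 10·M_2 + 2·M_3 = 6(Δ_2 - Δ_1) = 41
Natural end conditions: M_0 = M_3 = 0.
Forward elimination and back-substitution give M_0 = 0, M_1 = -323/111, M_2 = 184/37, M_3 = 0.
On [1, 4], S'(x) = b_1 + 2c_1·(x - 1) + 3d_1·(x - 1)² with b_1 = Δ_1 - h_1(2M_1 + M_2)/6 = -212/111, c_1 = M_1/2 = -323/222, d_1 = (M_2 - M_1)/(6h_1) = 875/1998. So S'(1) = -212/111.

-1.9099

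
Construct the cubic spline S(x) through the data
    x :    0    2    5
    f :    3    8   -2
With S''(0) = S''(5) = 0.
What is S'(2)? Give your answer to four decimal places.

Let M_i = S''(x_i). Step sizes h_i = 2, 3; slopes of the chords Δ_i = (y_(i+1) - y_i)/h_i = 5/2, -10/3.
  2·M_0 + 10·M_1 + 3·M_2 = 6(Δ_1 - Δ_0) = -35
Natural end conditions: M_0 = M_2 = 0.
Solving the tridiagonal system: M_0 = 0, M_1 = -7/2, M_2 = 0.
On [2, 5], S'(x) = b_1 + 2c_1·(x - 2) + 3d_1·(x - 2)² with b_1 = Δ_1 - h_1(2M_1 + M_2)/6 = 1/6, c_1 = M_1/2 = -7/4, d_1 = (M_2 - M_1)/(6h_1) = 7/36. So S'(2) = 1/6.

0.1667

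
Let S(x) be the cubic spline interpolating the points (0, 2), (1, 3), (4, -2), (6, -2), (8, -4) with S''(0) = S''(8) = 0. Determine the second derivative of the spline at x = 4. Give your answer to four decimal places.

With m_i denoting the second derivative at x_i, h_i = 1, 3, 2, 2, and Δ_i = (y_(i+1) − y_i)/h_i = 1, -5/3, 0, -1:
  1·m_0 + 8·m_1 + 3·m_2 = 6(Δ_1 - Δ_0) = -16
  3·m_1 + 10·m_2 + 2·m_3 = 6(Δ_2 - Δ_1) = 10
  2·m_2 + 8·m_3 + 2·m_4 = 6(Δ_3 - Δ_2) = -6
Natural end conditions: m_0 = m_4 = 0.
Solving: m_0 = 0, m_1 = -373/134, m_2 = 140/67, m_3 = -341/268, m_4 = 0.

2.0896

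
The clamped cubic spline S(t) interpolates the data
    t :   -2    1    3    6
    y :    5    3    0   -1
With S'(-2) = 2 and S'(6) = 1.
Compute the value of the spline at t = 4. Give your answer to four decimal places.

Write m_i for S''(x_i). With h_i = 3, 2, 3 and divided differences Δ_i = -2/3, -3/2, -1/3, the continuity of S' gives the tridiagonal system
  3·m_0 + 10·m_1 + 2·m_2 = 6(Δ_1 - Δ_0) = -5
  2·m_1 + 10·m_2 + 3·m_3 = 6(Δ_2 - Δ_1) = 7
Clamped end conditions give two more equations: 2h_0·m_0 + h_0·m_1 = 6(Δ_0 - S'(-2)) = -16 and h_2·m_2 + 2h_2·m_3 = 6(S'(6) - Δ_2) = 8.
Hence m_0 = -59/21, m_1 = 2/7, m_2 = 2/7, m_3 = 25/21.
On [3, 6], S(t) = 0 - 17/14·(t - 3) + 1/7·(t - 3)² + 19/378·(t - 3)³.
With (t - 3) = 1: S(4) = -193/189.

-1.0212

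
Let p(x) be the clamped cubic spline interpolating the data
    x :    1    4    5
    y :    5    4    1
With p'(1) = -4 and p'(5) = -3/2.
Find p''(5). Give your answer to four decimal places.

Put M_i = p'' at the i-th knot. Here h = (3, 1) and Δ = (-1/3, -3), so the interior equations h_(i-1)·M_(i-1) + 2(h_(i-1)+h_i)·M_i + h_i·M_(i+1) = 6(Δ_i − Δ_(i-1)) read
  3·M_0 + 8·M_1 + 1·M_2 = 6(Δ_1 - Δ_0) = -16
Clamped end conditions give two more equations: 2h_0·M_0 + h_0·M_1 = 6(Δ_0 - p'(1)) = 22 and h_1·M_1 + 2h_1·M_2 = 6(p'(5) - Δ_1) = 9.
Solving the tridiagonal system: M_0 = 151/24, M_1 = -21/4, M_2 = 57/8.

7.1250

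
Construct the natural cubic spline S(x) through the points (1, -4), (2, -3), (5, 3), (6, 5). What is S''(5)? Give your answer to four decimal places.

-0.3273

Write σ_i for S''(x_i). With h_i = 1, 3, 1 and divided differences Δ_i = 1, 2, 2, the continuity of S' gives the tridiagonal system
  1·σ_0 + 8·σ_1 + 3·σ_2 = 6(Δ_1 - Δ_0) = 6
  3·σ_1 + 8·σ_2 + 1·σ_3 = 6(Δ_2 - Δ_1) = 0
Natural end conditions: σ_0 = σ_3 = 0.
Hence σ_0 = 0, σ_1 = 48/55, σ_2 = -18/55, σ_3 = 0.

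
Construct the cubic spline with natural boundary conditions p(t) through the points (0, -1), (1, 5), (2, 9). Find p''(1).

-3

With M_i denoting the second derivative at x_i, h_i = 1, 1, and Δ_i = (y_(i+1) − y_i)/h_i = 6, 4:
  1·M_0 + 4·M_1 + 1·M_2 = 6(Δ_1 - Δ_0) = -12
Natural end conditions: M_0 = M_2 = 0.
Forward elimination and back-substitution give M_0 = 0, M_1 = -3, M_2 = 0.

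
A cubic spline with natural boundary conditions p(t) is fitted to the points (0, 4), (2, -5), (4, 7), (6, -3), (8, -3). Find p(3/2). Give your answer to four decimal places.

-5.1699

Write M_i for p''(x_i). With h_i = 2, 2, 2, 2 and divided differences Δ_i = -9/2, 6, -5, 0, the continuity of p' gives the tridiagonal system
  2·M_0 + 8·M_1 + 2·M_2 = 6(Δ_1 - Δ_0) = 63
  2·M_1 + 8·M_2 + 2·M_3 = 6(Δ_2 - Δ_1) = -66
  2·M_2 + 8·M_3 + 2·M_4 = 6(Δ_3 - Δ_2) = 30
Natural end conditions: M_0 = M_4 = 0.
Hence M_0 = 0, M_1 = 177/16, M_2 = -51/4, M_3 = 111/16, M_4 = 0.
On [0, 2], p(t) = 4 - 131/16·t + 0·t² + 59/64·t³.
With t = 3/2: p(3/2) = -2647/512.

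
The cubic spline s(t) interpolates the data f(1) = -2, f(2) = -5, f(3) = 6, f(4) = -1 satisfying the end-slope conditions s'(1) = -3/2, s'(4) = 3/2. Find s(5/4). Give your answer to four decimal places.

Write M_i for s''(x_i). With h_i = 1, 1, 1 and divided differences Δ_i = -3, 11, -7, the continuity of s' gives the tridiagonal system
  1·M_0 + 4·M_1 + 1·M_2 = 6(Δ_1 - Δ_0) = 84
  1·M_1 + 4·M_2 + 1·M_3 = 6(Δ_2 - Δ_1) = -108
Clamped end conditions give two more equations: 2h_0·M_0 + h_0·M_1 = 6(Δ_0 - s'(1)) = -9 and h_2·M_2 + 2h_2·M_3 = 6(s'(4) - Δ_2) = 51.
Forward elimination and back-substitution give M_0 = -121/5, M_1 = 197/5, M_2 = -247/5, M_3 = 251/5.
On [1, 2], s(t) = -2 - 3/2·(t - 1) - 121/10·(t - 1)² + 53/5·(t - 1)³.
With (t - 1) = 1/4: s(5/4) = -949/320.

-2.9656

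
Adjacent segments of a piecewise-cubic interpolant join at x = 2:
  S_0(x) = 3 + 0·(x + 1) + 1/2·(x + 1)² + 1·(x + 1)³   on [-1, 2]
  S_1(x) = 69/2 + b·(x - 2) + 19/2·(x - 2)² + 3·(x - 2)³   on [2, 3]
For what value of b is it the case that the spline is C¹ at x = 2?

30

S_0'(x) = 0 + 1·(x + 1) + 3·(x + 1)², so S_0'(2) = 30. On the right, S_1'(2) = b, so b = 30.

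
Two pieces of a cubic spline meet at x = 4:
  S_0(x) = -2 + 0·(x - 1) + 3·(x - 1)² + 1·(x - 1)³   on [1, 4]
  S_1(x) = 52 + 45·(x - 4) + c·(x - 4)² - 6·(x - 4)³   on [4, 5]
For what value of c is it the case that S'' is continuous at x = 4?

12

S_0''(x) = 6 + 6·(x - 1), so S_0''(4) = 24. On the right, S_1''(4) = 2c, so c = 12.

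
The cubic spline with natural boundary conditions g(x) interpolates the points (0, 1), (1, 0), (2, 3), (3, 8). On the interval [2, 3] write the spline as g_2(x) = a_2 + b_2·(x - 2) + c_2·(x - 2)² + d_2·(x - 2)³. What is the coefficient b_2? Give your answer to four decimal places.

4.4667

Write σ_i for g''(x_i). With h_i = 1, 1, 1 and divided differences Δ_i = -1, 3, 5, the continuity of g' gives the tridiagonal system
  1·σ_0 + 4·σ_1 + 1·σ_2 = 6(Δ_1 - Δ_0) = 24
  1·σ_1 + 4·σ_2 + 1·σ_3 = 6(Δ_2 - Δ_1) = 12
Natural end conditions: σ_0 = σ_3 = 0.
Solving the tridiagonal system: σ_0 = 0, σ_1 = 28/5, σ_2 = 8/5, σ_3 = 0.
On [2, 3], with g_2(x) = a_2 + b_2·(x - 2) + c_2·(x - 2)² + d_2·(x - 2)³: c_2 = σ_2/2 = 4/5, d_2 = (σ_3 - σ_2)/(6h_2) = -4/15, b_2 = Δ_2 - h_2(2σ_2 + σ_3)/6 = 67/15.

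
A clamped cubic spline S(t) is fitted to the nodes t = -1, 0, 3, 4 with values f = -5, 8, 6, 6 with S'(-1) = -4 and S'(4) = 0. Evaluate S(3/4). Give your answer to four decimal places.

Put m_i = S'' at the i-th knot. Here h = (1, 3, 1) and Δ = (13, -2/3, 0), so the interior equations h_(i-1)·m_(i-1) + 2(h_(i-1)+h_i)·m_i + h_i·m_(i+1) = 6(Δ_i − Δ_(i-1)) read
  1·m_0 + 8·m_1 + 3·m_2 = 6(Δ_1 - Δ_0) = -82
  3·m_1 + 8·m_2 + 1·m_3 = 6(Δ_2 - Δ_1) = 4
Clamped end conditions give two more equations: 2h_0·m_0 + h_0·m_1 = 6(Δ_0 - S'(-1)) = 102 and h_2·m_2 + 2h_2·m_3 = 6(S'(4) - Δ_2) = 0.
Solving: m_0 = 3886/63, m_1 = -1346/63, m_2 = 572/63, m_3 = -286/63.
On [0, 3], S(t) = 8 + 1018/63·t - 673/63·t² + 137/81·t³.
With t = 3/4: S(3/4) = 6641/448.

14.8237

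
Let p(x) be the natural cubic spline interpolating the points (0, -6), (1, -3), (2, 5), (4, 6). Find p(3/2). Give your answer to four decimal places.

Write M_i for p''(x_i). With h_i = 1, 1, 2 and divided differences Δ_i = 3, 8, 1/2, the continuity of p' gives the tridiagonal system
  1·M_0 + 4·M_1 + 1·M_2 = 6(Δ_1 - Δ_0) = 30
  1·M_1 + 6·M_2 + 2·M_3 = 6(Δ_2 - Δ_1) = -45
Natural end conditions: M_0 = M_3 = 0.
Hence M_0 = 0, M_1 = 225/23, M_2 = -210/23, M_3 = 0.
On [1, 2], p(x) = -3 + 144/23·(x - 1) + 225/46·(x - 1)² - 145/46·(x - 1)³.
With (x - 1) = 1/2: p(3/2) = 353/368.

0.9592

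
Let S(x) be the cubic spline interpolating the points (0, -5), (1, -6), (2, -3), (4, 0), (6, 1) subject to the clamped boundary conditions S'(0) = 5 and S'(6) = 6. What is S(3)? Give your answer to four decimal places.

Write m_i for S''(x_i). With h_i = 1, 1, 2, 2 and divided differences Δ_i = -1, 3, 3/2, 1/2, the continuity of S' gives the tridiagonal system
  1·m_0 + 4·m_1 + 1·m_2 = 6(Δ_1 - Δ_0) = 24
  1·m_1 + 6·m_2 + 2·m_3 = 6(Δ_2 - Δ_1) = -9
  2·m_2 + 8·m_3 + 2·m_4 = 6(Δ_3 - Δ_2) = -6
Clamped end conditions give two more equations: 2h_0·m_0 + h_0·m_1 = 6(Δ_0 - S'(0)) = -36 and h_3·m_3 + 2h_3·m_4 = 6(S'(6) - Δ_3) = 33.
Forward elimination and back-substitution give m_0 = -1025/42, m_1 = 269/21, m_2 = -17/6, m_3 = -101/42, m_4 = 397/42.
On [2, 4], S(x) = -3 + 88/21·(x - 2) - 17/12·(x - 2)² + 1/28·(x - 2)³.
With (x - 2) = 1: S(3) = -4/21.

-0.1905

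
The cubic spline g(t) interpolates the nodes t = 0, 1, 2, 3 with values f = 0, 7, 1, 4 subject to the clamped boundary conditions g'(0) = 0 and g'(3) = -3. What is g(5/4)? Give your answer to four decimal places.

Let M_i = g''(x_i). Step sizes h_i = 1, 1, 1; slopes of the chords Δ_i = (y_(i+1) - y_i)/h_i = 7, -6, 3.
  1·M_0 + 4·M_1 + 1·M_2 = 6(Δ_1 - Δ_0) = -78
  1·M_1 + 4·M_2 + 1·M_3 = 6(Δ_2 - Δ_1) = 54
Clamped end conditions give two more equations: 2h_0·M_0 + h_0·M_1 = 6(Δ_0 - g'(0)) = 42 and h_2·M_2 + 2h_2·M_3 = 6(g'(3) - Δ_2) = -36.
Solving: M_0 = 198/5, M_1 = -186/5, M_2 = 156/5, M_3 = -168/5.
On [1, 2], g(t) = 7 + 6/5·(t - 1) - 93/5·(t - 1)² + 57/5·(t - 1)³.
With (t - 1) = 1/4: g(5/4) = 2021/320.

6.3156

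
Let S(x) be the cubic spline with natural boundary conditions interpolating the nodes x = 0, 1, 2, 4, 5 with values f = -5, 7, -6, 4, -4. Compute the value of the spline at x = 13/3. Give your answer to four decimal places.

Write m_i for S''(x_i). With h_i = 1, 1, 2, 1 and divided differences Δ_i = 12, -13, 5, -8, the continuity of S' gives the tridiagonal system
  1·m_0 + 4·m_1 + 1·m_2 = 6(Δ_1 - Δ_0) = -150
  1·m_1 + 6·m_2 + 2·m_3 = 6(Δ_2 - Δ_1) = 108
  2·m_2 + 6·m_3 + 1·m_4 = 6(Δ_3 - Δ_2) = -78
Natural end conditions: m_0 = m_4 = 0.
Solving the tridiagonal system: m_0 = 0, m_1 = -2802/61, m_2 = 2058/61, m_3 = -1479/61, m_4 = 0.
On [4, 5], S(x) = 4 + 5/61·(x - 4) - 1479/122·(x - 4)² + 493/122·(x - 4)³.
With (x - 4) = 1/3: S(13/3) = 4661/1647.

2.8300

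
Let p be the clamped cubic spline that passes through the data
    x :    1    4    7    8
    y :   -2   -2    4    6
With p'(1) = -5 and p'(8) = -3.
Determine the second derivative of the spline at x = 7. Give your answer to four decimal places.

2.3871

Let M_i = p''(x_i). Step sizes h_i = 3, 3, 1; slopes of the chords Δ_i = (y_(i+1) - y_i)/h_i = 0, 2, 2.
  3·M_0 + 12·M_1 + 3·M_2 = 6(Δ_1 - Δ_0) = 12
  3·M_1 + 8·M_2 + 1·M_3 = 6(Δ_2 - Δ_1) = 0
Clamped end conditions give two more equations: 2h_0·M_0 + h_0·M_1 = 6(Δ_0 - p'(1)) = 30 and h_2·M_2 + 2h_2·M_3 = 6(p'(8) - Δ_2) = -30.
Hence M_0 = 170/31, M_1 = -30/31, M_2 = 74/31, M_3 = -502/31.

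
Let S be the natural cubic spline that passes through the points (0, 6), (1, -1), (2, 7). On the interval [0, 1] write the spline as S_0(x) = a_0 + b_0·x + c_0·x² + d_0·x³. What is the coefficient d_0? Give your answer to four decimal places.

3.7500

Put m_i = S'' at the i-th knot. Here h = (1, 1) and Δ = (-7, 8), so the interior equations h_(i-1)·m_(i-1) + 2(h_(i-1)+h_i)·m_i + h_i·m_(i+1) = 6(Δ_i − Δ_(i-1)) read
  1·m_0 + 4·m_1 + 1·m_2 = 6(Δ_1 - Δ_0) = 90
Natural end conditions: m_0 = m_2 = 0.
Hence m_0 = 0, m_1 = 45/2, m_2 = 0.
On [0, 1], with S_0(x) = a_0 + b_0·x + c_0·x² + d_0·x³: c_0 = m_0/2 = 0, d_0 = (m_1 - m_0)/(6h_0) = 15/4, b_0 = Δ_0 - h_0(2m_0 + m_1)/6 = -43/4.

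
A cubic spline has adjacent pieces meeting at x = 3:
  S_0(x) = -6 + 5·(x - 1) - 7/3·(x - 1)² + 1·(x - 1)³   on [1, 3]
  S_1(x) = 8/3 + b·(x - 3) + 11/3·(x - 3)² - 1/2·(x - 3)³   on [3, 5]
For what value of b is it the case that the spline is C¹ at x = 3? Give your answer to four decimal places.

S_0'(x) = 5 - 14/3·(x - 1) + 3·(x - 1)², so S_0'(3) = 23/3. On the right, S_1'(3) = b, so b = 23/3.

7.6667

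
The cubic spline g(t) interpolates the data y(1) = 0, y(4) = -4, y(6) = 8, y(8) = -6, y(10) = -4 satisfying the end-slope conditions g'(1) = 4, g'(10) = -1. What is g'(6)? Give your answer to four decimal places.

With m_i denoting the second derivative at x_i, h_i = 3, 2, 2, 2, and Δ_i = (y_(i+1) − y_i)/h_i = -4/3, 6, -7, 1:
  3·m_0 + 10·m_1 + 2·m_2 = 6(Δ_1 - Δ_0) = 44
  2·m_1 + 8·m_2 + 2·m_3 = 6(Δ_2 - Δ_1) = -78
  2·m_2 + 8·m_3 + 2·m_4 = 6(Δ_3 - Δ_2) = 48
Clamped end conditions give two more equations: 2h_0·m_0 + h_0·m_1 = 6(Δ_0 - g'(1)) = -32 and h_3·m_3 + 2h_3·m_4 = 6(g'(10) - Δ_3) = -12.
Solving the tridiagonal system: m_0 = -737/69, m_1 = 246/23, m_2 = -711/46, m_3 = 279/23, m_4 = -417/46.
On [6, 8], g'(t) = b_2 + 2c_2·(t - 6) + 3d_2·(t - 6)² with b_2 = Δ_2 - h_2(2m_2 + m_3)/6 = -17/23, c_2 = m_2/2 = -711/92, d_2 = (m_3 - m_2)/(6h_2) = 423/184. So g'(6) = -17/23.

-0.7391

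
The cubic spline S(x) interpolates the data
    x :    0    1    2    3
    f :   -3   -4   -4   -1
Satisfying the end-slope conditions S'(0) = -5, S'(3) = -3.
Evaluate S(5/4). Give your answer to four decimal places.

-4.1813

Write σ_i for S''(x_i). With h_i = 1, 1, 1 and divided differences Δ_i = -1, 0, 3, the continuity of S' gives the tridiagonal system
  1·σ_0 + 4·σ_1 + 1·σ_2 = 6(Δ_1 - Δ_0) = 6
  1·σ_1 + 4·σ_2 + 1·σ_3 = 6(Δ_2 - Δ_1) = 18
Clamped end conditions give two more equations: 2h_0·σ_0 + h_0·σ_1 = 6(Δ_0 - S'(0)) = 24 and h_2·σ_2 + 2h_2·σ_3 = 6(S'(3) - Δ_2) = -36.
Solving: σ_0 = 218/15, σ_1 = -76/15, σ_2 = 176/15, σ_3 = -358/15.
On [1, 2], S(x) = -4 - 4/15·(x - 1) - 38/15·(x - 1)² + 14/5·(x - 1)³.
With (x - 1) = 1/4: S(5/4) = -669/160.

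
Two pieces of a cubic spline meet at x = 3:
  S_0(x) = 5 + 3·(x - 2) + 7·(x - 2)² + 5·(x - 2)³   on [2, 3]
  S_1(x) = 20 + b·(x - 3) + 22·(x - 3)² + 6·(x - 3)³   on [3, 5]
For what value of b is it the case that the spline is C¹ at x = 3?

S_0'(x) = 3 + 14·(x - 2) + 15·(x - 2)², so S_0'(3) = 32. On the right, S_1'(3) = b, so b = 32.

32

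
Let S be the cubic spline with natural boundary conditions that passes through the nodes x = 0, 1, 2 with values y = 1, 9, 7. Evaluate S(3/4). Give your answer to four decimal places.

With M_i denoting the second derivative at x_i, h_i = 1, 1, and Δ_i = (y_(i+1) − y_i)/h_i = 8, -2:
  1·M_0 + 4·M_1 + 1·M_2 = 6(Δ_1 - Δ_0) = -60
Natural end conditions: M_0 = M_2 = 0.
Solving: M_0 = 0, M_1 = -15, M_2 = 0.
On [0, 1], S(x) = 1 + 21/2·x + 0·x² - 5/2·x³.
With x = 3/4: S(3/4) = 1001/128.

7.8203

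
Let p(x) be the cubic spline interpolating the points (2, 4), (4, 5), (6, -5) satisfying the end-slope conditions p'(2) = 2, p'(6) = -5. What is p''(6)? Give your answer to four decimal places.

2.3750

With M_i denoting the second derivative at x_i, h_i = 2, 2, and Δ_i = (y_(i+1) − y_i)/h_i = 1/2, -5:
  2·M_0 + 8·M_1 + 2·M_2 = 6(Δ_1 - Δ_0) = -33
Clamped end conditions give two more equations: 2h_0·M_0 + h_0·M_1 = 6(Δ_0 - p'(2)) = -9 and h_1·M_1 + 2h_1·M_2 = 6(p'(6) - Δ_1) = 0.
Solving the tridiagonal system: M_0 = 1/8, M_1 = -19/4, M_2 = 19/8.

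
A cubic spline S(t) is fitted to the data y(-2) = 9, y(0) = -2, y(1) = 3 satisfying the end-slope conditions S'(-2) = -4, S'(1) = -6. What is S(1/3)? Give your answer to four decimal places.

With M_i denoting the second derivative at x_i, h_i = 2, 1, and Δ_i = (y_(i+1) − y_i)/h_i = -11/2, 5:
  2·M_0 + 6·M_1 + 1·M_2 = 6(Δ_1 - Δ_0) = 63
Clamped end conditions give two more equations: 2h_0·M_0 + h_0·M_1 = 6(Δ_0 - S'(-2)) = -9 and h_1·M_1 + 2h_1·M_2 = 6(S'(1) - Δ_1) = -66.
Solving the tridiagonal system: M_0 = -161/12, M_1 = 67/3, M_2 = -265/6.
On [0, 1], S(t) = -2 + 59/12·t + 67/6·t² - 133/12·t³.
With t = 1/3: S(1/3) = 38/81.

0.4691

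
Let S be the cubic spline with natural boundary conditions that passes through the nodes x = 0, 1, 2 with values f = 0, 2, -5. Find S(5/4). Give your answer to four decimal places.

Let m_i = S''(x_i). Step sizes h_i = 1, 1; slopes of the chords Δ_i = (y_(i+1) - y_i)/h_i = 2, -7.
  1·m_0 + 4·m_1 + 1·m_2 = 6(Δ_1 - Δ_0) = -54
Natural end conditions: m_0 = m_2 = 0.
Forward elimination and back-substitution give m_0 = 0, m_1 = -27/2, m_2 = 0.
On [1, 2], S(x) = 2 - 5/2·(x - 1) - 27/4·(x - 1)² + 9/4·(x - 1)³.
With (x - 1) = 1/4: S(5/4) = 253/256.

0.9883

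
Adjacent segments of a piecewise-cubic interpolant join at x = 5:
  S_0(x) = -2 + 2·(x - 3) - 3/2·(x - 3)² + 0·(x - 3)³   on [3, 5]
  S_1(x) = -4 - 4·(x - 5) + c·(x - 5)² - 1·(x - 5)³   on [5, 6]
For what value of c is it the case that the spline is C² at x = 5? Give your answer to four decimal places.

S_0''(x) = -3 + 0·(x - 3), so S_0''(5) = -3. On the right, S_1''(5) = 2c, so c = -3/2.

-1.5000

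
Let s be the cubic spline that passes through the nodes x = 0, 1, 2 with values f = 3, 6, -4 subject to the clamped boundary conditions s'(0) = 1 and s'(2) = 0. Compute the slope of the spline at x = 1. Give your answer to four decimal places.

-5.5000

Write σ_i for s''(x_i). With h_i = 1, 1 and divided differences Δ_i = 3, -10, the continuity of s' gives the tridiagonal system
  1·σ_0 + 4·σ_1 + 1·σ_2 = 6(Δ_1 - Δ_0) = -78
Clamped end conditions give two more equations: 2h_0·σ_0 + h_0·σ_1 = 6(Δ_0 - s'(0)) = 12 and h_1·σ_1 + 2h_1·σ_2 = 6(s'(2) - Δ_1) = 60.
Solving: σ_0 = 25, σ_1 = -38, σ_2 = 49.
On [1, 2], s'(x) = b_1 + 2c_1·(x - 1) + 3d_1·(x - 1)² with b_1 = Δ_1 - h_1(2σ_1 + σ_2)/6 = -11/2, c_1 = σ_1/2 = -19, d_1 = (σ_2 - σ_1)/(6h_1) = 29/2. So s'(1) = -11/2.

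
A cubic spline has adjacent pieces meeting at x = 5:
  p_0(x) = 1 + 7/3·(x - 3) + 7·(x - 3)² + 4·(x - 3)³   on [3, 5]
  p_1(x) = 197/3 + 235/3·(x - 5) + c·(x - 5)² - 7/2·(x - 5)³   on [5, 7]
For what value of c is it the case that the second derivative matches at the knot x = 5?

31

p_0''(x) = 14 + 24·(x - 3), so p_0''(5) = 62. On the right, p_1''(5) = 2c, so c = 31.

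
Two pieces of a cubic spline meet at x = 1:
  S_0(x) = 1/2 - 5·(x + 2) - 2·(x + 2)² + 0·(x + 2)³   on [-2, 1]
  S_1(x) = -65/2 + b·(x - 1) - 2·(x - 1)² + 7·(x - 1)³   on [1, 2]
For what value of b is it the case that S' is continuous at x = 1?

-17

S_0'(x) = -5 - 4·(x + 2) + 0·(x + 2)², so S_0'(1) = -17. On the right, S_1'(1) = b, so b = -17.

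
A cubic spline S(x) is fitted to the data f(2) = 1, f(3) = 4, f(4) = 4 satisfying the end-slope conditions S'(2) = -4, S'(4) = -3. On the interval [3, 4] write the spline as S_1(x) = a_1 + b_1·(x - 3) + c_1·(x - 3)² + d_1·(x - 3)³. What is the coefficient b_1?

Write m_i for S''(x_i). With h_i = 1, 1 and divided differences Δ_i = 3, 0, the continuity of S' gives the tridiagonal system
  1·m_0 + 4·m_1 + 1·m_2 = 6(Δ_1 - Δ_0) = -18
Clamped end conditions give two more equations: 2h_0·m_0 + h_0·m_1 = 6(Δ_0 - S'(2)) = 42 and h_1·m_1 + 2h_1·m_2 = 6(S'(4) - Δ_1) = -18.
Forward elimination and back-substitution give m_0 = 26, m_1 = -10, m_2 = -4.
On [3, 4], with S_1(x) = a_1 + b_1·(x - 3) + c_1·(x - 3)² + d_1·(x - 3)³: c_1 = m_1/2 = -5, d_1 = (m_2 - m_1)/(6h_1) = 1, b_1 = Δ_1 - h_1(2m_1 + m_2)/6 = 4.

4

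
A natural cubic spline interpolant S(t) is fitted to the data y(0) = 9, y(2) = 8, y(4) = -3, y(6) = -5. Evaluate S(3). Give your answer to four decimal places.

2.5750

Put M_i = S'' at the i-th knot. Here h = (2, 2, 2) and Δ = (-1/2, -11/2, -1), so the interior equations h_(i-1)·M_(i-1) + 2(h_(i-1)+h_i)·M_i + h_i·M_(i+1) = 6(Δ_i − Δ_(i-1)) read
  2·M_0 + 8·M_1 + 2·M_2 = 6(Δ_1 - Δ_0) = -30
  2·M_1 + 8·M_2 + 2·M_3 = 6(Δ_2 - Δ_1) = 27
Natural end conditions: M_0 = M_3 = 0.
Hence M_0 = 0, M_1 = -49/10, M_2 = 23/5, M_3 = 0.
On [2, 4], S(t) = 8 - 113/30·(t - 2) - 49/20·(t - 2)² + 19/24·(t - 2)³.
With (t - 2) = 1: S(3) = 103/40.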